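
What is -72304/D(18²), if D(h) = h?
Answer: -18076/81 ≈ -223.16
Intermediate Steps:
-72304/D(18²) = -72304/(18²) = -72304/324 = -72304*1/324 = -18076/81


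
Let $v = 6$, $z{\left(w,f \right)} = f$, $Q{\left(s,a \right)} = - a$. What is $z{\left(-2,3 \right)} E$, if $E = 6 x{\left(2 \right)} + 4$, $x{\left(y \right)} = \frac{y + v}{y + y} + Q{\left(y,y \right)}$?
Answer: $12$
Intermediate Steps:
$x{\left(y \right)} = - y + \frac{6 + y}{2 y}$ ($x{\left(y \right)} = \frac{y + 6}{y + y} - y = \frac{6 + y}{2 y} - y = - y + \frac{6 + y}{2 y}$)
$E = 4$ ($E = 6 \left(\frac{1}{2} - 2 + \frac{3}{2}\right) + 4 = 6 \cdot 0 + 4 = 0 + 4 = 4$)
$z{\left(-2,3 \right)} E = 3 \cdot 4 = 12$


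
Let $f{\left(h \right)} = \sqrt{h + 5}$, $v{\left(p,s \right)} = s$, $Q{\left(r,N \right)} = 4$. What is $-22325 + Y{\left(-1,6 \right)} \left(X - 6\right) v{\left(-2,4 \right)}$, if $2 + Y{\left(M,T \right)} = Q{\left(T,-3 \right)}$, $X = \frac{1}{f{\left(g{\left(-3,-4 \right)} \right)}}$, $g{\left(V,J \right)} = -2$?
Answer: $-22373 + \frac{8 \sqrt{3}}{3} \approx -22368.0$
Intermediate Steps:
$f{\left(h \right)} = \sqrt{5 + h}$
$X = \frac{\sqrt{3}}{3}$ ($X = \frac{1}{\sqrt{5 - 2}} = \frac{1}{\sqrt{3}} = \frac{\sqrt{3}}{3} \approx 0.57735$)
$Y{\left(M,T \right)} = 2$ ($Y{\left(M,T \right)} = -2 + 4 = 2$)
$-22325 + Y{\left(-1,6 \right)} \left(X - 6\right) v{\left(-2,4 \right)} = -22325 + 2 \left(\frac{\sqrt{3}}{3} - 6\right) 4 = -22325 + 2 \left(-6 + \frac{\sqrt{3}}{3}\right) 4 = -22325 + \left(-12 + \frac{2 \sqrt{3}}{3}\right) 4 = -22325 - \left(48 - \frac{8 \sqrt{3}}{3}\right) = -22373 + \frac{8 \sqrt{3}}{3}$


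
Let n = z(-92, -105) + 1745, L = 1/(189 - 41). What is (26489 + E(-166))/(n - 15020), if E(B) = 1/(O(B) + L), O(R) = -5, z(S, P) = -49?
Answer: -19575223/9846436 ≈ -1.9881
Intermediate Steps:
L = 1/148 ≈ 0.0067568
E(B) = -148/739 (E(B) = 1/(-5 + 1/148) = 1/(-739/148) = -148/739)
n = 1696 (n = -49 + 1745 = 1696)
(26489 + E(-166))/(n - 15020) = (26489 - 148/739)/(1696 - 15020) = (19575223/739)/(-13324) = (19575223/739)*(-1/13324) = -19575223/9846436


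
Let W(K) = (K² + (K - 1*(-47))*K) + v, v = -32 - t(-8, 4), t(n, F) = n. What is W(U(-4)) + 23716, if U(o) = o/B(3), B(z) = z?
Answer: 212696/9 ≈ 23633.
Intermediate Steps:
U(o) = o/3
v = -24 (v = -32 - 1*(-8) = -32 + 8 = -24)
W(K) = -24 + K² + K*(47 + K) (W(K) = (K² + (K - 1*(-47))*K) - 24 = (K² + (K + 47)*K) - 24 = (K² + (47 + K)*K) - 24 = (K² + K*(47 + K)) - 24 = -24 + K² + K*(47 + K))
W(U(-4)) + 23716 = (-24 + 2*((⅓)*(-4))² + 47*((⅓)*(-4))) + 23716 = (-24 + 2*(-4/3)² + 47*(-4/3)) + 23716 = (-24 + 2*(16/9) - 188/3) + 23716 = (-24 + 32/9 - 188/3) + 23716 = -748/9 + 23716 = 212696/9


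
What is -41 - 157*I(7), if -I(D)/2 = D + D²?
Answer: 17543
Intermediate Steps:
I(D) = -2*D - 2*D² (I(D) = -2*(D + D²) = -2*D - 2*D²)
-41 - 157*I(7) = -41 - (-314)*7*(1 + 7) = -41 - (-314)*7*8 = -41 - 157*(-112) = -41 + 17584 = 17543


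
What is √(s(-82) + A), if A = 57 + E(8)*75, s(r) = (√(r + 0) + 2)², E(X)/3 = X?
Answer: √(1779 + 4*I*√82) ≈ 42.18 + 0.4294*I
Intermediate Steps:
E(X) = 3*X
s(r) = (2 + √r)² (s(r) = (√r + 2)² = (2 + √r)²)
A = 1857 (A = 57 + (3*8)*75 = 57 + 24*75 = 57 + 1800 = 1857)
√(s(-82) + A) = √((2 + √(-82))² + 1857) = √((2 + I*√82)² + 1857) = √(1857 + (2 + I*√82)²)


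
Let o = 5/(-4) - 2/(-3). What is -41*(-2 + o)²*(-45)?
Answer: 197005/16 ≈ 12313.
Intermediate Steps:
o = -7/12 (o = 5*(-¼) - 2*(-⅓) = -5/4 + ⅔ = -7/12 ≈ -0.58333)
-41*(-2 + o)²*(-45) = -41*(-2 - 7/12)²*(-45) = -41*(-31/12)²*(-45) = -41*961/144*(-45) = -39401/144*(-45) = 197005/16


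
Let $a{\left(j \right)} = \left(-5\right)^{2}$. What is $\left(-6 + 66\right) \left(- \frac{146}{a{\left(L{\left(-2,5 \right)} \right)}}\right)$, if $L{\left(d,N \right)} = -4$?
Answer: $- \frac{1752}{5} \approx -350.4$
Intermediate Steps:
$a{\left(j \right)} = 25$
$\left(-6 + 66\right) \left(- \frac{146}{a{\left(L{\left(-2,5 \right)} \right)}}\right) = \left(-6 + 66\right) \left(- \frac{146}{25}\right) = 60 \left(\left(-146\right) \frac{1}{25}\right) = 60 \left(- \frac{146}{25}\right) = - \frac{1752}{5}$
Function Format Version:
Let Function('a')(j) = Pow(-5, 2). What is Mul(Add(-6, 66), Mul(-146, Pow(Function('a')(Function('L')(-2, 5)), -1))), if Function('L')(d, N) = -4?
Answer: Rational(-1752, 5) ≈ -350.40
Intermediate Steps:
Function('a')(j) = 25
Mul(Add(-6, 66), Mul(-146, Pow(Function('a')(Function('L')(-2, 5)), -1))) = Mul(Add(-6, 66), Mul(-146, Pow(25, -1))) = Mul(60, Mul(-146, Rational(1, 25))) = Mul(60, Rational(-146, 25)) = Rational(-1752, 5)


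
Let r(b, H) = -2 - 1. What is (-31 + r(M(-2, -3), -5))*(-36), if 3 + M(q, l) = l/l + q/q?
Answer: 1224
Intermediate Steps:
M(q, l) = -1 (M(q, l) = -3 + (l/l + q/q) = -3 + (1 + 1) = -3 + 2 = -1)
r(b, H) = -3
(-31 + r(M(-2, -3), -5))*(-36) = (-31 - 3)*(-36) = -34*(-36) = 1224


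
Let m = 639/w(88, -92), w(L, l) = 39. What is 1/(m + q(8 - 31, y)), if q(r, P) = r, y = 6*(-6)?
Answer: -13/86 ≈ -0.15116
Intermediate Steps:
y = -36
m = 213/13 (m = 639/39 = 639*(1/39) = 213/13 ≈ 16.385)
1/(m + q(8 - 31, y)) = 1/(213/13 + (8 - 31)) = 1/(213/13 - 23) = 1/(-86/13) = -13/86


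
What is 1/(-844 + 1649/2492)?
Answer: -2492/2101599 ≈ -0.0011858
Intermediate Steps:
1/(-844 + 1649/2492) = 1/(-2101599/2492) = -2492/2101599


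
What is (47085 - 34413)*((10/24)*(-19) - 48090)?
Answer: -609496800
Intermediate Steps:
(47085 - 34413)*((10/24)*(-19) - 48090) = 12672*(((1/24)*10)*(-19) - 48090) = 12672*((5/12)*(-19) - 48090) = 12672*(-95/12 - 48090) = 12672*(-577175/12) = -609496800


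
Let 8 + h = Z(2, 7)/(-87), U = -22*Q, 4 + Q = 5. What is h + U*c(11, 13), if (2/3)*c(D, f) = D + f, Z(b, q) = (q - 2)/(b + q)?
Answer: -626405/783 ≈ -800.01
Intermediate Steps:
Q = 1 (Q = -4 + 5 = 1)
Z(b, q) = (-2 + q)/(b + q)
U = -22 (U = -22*1 = -22)
h = -6269/783 (h = -8 + ((-2 + 7)/(2 + 7))/(-87) = -8 + (5/9)*(-1/87) = -8 - 5/783 = -6269/783 ≈ -8.0064)
c(D, f) = 3*D/2 + 3*f/2 (c(D, f) = 3*(D + f)/2 = 3*D/2 + 3*f/2)
h + U*c(11, 13) = -6269/783 - 22*((3/2)*11 + (3/2)*13) = -6269/783 - 22*(33/2 + 39/2) = -6269/783 - 22*36 = -6269/783 - 792 = -626405/783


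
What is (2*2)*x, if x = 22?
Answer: 88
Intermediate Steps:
(2*2)*x = (2*2)*22 = 4*22 = 88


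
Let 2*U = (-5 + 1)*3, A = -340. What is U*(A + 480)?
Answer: -840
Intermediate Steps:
U = -6 (U = ((-5 + 1)*3)/2 = (-4*3)/2 = (1/2)*(-12) = -6)
U*(A + 480) = -6*(-340 + 480) = -6*140 = -840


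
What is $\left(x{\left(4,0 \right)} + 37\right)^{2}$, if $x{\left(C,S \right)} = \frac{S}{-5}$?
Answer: $1369$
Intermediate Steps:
$x{\left(C,S \right)} = - \frac{S}{5}$ ($x{\left(C,S \right)} = S \left(- \frac{1}{5}\right) = - \frac{S}{5}$)
$\left(x{\left(4,0 \right)} + 37\right)^{2} = \left(\left(- \frac{1}{5}\right) 0 + 37\right)^{2} = \left(0 + 37\right)^{2} = 37^{2} = 1369$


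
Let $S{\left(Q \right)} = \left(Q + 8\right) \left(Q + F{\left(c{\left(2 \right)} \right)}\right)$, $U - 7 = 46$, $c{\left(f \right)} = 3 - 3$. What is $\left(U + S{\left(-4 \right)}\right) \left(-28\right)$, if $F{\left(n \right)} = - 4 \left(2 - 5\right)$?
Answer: $-2380$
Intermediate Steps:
$c{\left(f \right)} = 0$
$F{\left(n \right)} = 12$ ($F{\left(n \right)} = \left(-4\right) \left(-3\right) = 12$)
$U = 53$ ($U = 7 + 46 = 53$)
$S{\left(Q \right)} = \left(8 + Q\right) \left(12 + Q\right)$ ($S{\left(Q \right)} = \left(Q + 8\right) \left(Q + 12\right) = \left(8 + Q\right) \left(12 + Q\right)$)
$\left(U + S{\left(-4 \right)}\right) \left(-28\right) = \left(53 + \left(96 + \left(-4\right)^{2} + 20 \left(-4\right)\right)\right) \left(-28\right) = \left(53 + \left(96 + 16 - 80\right)\right) \left(-28\right) = \left(53 + 32\right) \left(-28\right) = 85 \left(-28\right) = -2380$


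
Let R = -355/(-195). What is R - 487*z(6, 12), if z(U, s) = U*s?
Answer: -1367425/39 ≈ -35062.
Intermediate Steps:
R = 71/39 (R = -355*(-1/195) = 71/39 ≈ 1.8205)
R - 487*z(6, 12) = 71/39 - 2922*12 = 71/39 - 487*72 = 71/39 - 35064 = -1367425/39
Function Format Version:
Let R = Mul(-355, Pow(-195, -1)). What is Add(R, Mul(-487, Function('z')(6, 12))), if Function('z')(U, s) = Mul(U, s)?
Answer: Rational(-1367425, 39) ≈ -35062.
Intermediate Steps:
R = Rational(71, 39) (R = Mul(-355, Rational(-1, 195)) = Rational(71, 39) ≈ 1.8205)
Add(R, Mul(-487, Function('z')(6, 12))) = Add(Rational(71, 39), Mul(-487, Mul(6, 12))) = Add(Rational(71, 39), Mul(-487, 72)) = Add(Rational(71, 39), -35064) = Rational(-1367425, 39)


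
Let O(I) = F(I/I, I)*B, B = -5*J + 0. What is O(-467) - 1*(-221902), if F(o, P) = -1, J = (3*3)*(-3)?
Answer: 221767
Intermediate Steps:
J = -27 (J = 9*(-3) = -27)
B = 135 (B = -5*(-27) + 0 = 135 + 0 = 135)
O(I) = -135 (O(I) = -1*135 = -135)
O(-467) - 1*(-221902) = -135 - 1*(-221902) = -135 + 221902 = 221767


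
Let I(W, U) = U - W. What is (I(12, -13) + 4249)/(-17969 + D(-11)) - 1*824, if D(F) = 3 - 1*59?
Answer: -14856824/18025 ≈ -824.23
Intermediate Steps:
D(F) = -56 (D(F) = 3 - 59 = -56)
(I(12, -13) + 4249)/(-17969 + D(-11)) - 1*824 = ((-13 - 1*12) + 4249)/(-17969 - 56) - 1*824 = ((-13 - 12) + 4249)/(-18025) - 824 = (-25 + 4249)*(-1/18025) - 824 = 4224*(-1/18025) - 824 = -4224/18025 - 824 = -14856824/18025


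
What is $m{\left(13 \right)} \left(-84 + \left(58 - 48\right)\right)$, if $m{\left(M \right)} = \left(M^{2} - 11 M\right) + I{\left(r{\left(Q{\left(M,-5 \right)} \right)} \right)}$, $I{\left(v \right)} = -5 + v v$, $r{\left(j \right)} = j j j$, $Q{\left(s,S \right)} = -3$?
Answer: $-55500$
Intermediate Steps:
$r{\left(j \right)} = j^{3}$ ($r{\left(j \right)} = j^{2} j = j^{3}$)
$I{\left(v \right)} = -5 + v^{2}$
$m{\left(M \right)} = 724 + M^{2} - 11 M$ ($m{\left(M \right)} = \left(M^{2} - 11 M\right) - \left(5 - \left(\left(-3\right)^{3}\right)^{2}\right) = \left(M^{2} - 11 M\right) - \left(5 - \left(-27\right)^{2}\right) = \left(M^{2} - 11 M\right) + \left(-5 + 729\right) = \left(M^{2} - 11 M\right) + 724 = 724 + M^{2} - 11 M$)
$m{\left(13 \right)} \left(-84 + \left(58 - 48\right)\right) = \left(724 + 13^{2} - 143\right) \left(-84 + \left(58 - 48\right)\right) = \left(724 + 169 - 143\right) \left(-84 + 10\right) = 750 \left(-74\right) = -55500$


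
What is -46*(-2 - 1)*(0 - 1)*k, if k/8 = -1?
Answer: 1104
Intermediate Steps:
k = -8 (k = 8*(-1) = -8)
-46*(-2 - 1)*(0 - 1)*k = -46*(-2 - 1)*(0 - 1)*(-8) = -46*(-3*(-1))*(-8) = -138*(-8) = -46*(-24) = 1104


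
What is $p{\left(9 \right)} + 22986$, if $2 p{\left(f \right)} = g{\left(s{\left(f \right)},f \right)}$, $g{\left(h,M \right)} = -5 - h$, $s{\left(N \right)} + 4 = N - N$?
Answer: $\frac{45971}{2} \approx 22986.0$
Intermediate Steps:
$s{\left(N \right)} = -4$ ($s{\left(N \right)} = -4 + \left(N - N\right) = -4 + 0 = -4$)
$p{\left(f \right)} = - \frac{1}{2}$ ($p{\left(f \right)} = \frac{-5 - -4}{2} = \frac{-5 + 4}{2} = \frac{1}{2} \left(-1\right) = - \frac{1}{2}$)
$p{\left(9 \right)} + 22986 = - \frac{1}{2} + 22986 = \frac{45971}{2}$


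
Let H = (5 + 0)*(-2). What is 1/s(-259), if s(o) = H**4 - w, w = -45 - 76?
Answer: 1/10121 ≈ 9.8804e-5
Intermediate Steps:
w = -121
H = -10 (H = 5*(-2) = -10)
s(o) = 10121 (s(o) = (-10)**4 - 1*(-121) = 10000 + 121 = 10121)
1/s(-259) = 1/10121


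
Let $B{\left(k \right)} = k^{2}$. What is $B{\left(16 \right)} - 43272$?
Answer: $-43016$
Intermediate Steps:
$B{\left(16 \right)} - 43272 = 16^{2} - 43272 = 256 - 43272 = -43016$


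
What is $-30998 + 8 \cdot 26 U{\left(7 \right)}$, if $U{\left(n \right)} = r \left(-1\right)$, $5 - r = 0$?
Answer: $-32038$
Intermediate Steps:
$r = 5$ ($r = 5 - 0 = 5 + 0 = 5$)
$U{\left(n \right)} = -5$ ($U{\left(n \right)} = 5 \left(-1\right) = -5$)
$-30998 + 8 \cdot 26 U{\left(7 \right)} = -30998 + 8 \cdot 26 \left(-5\right) = -30998 + 208 \left(-5\right) = -30998 - 1040 = -32038$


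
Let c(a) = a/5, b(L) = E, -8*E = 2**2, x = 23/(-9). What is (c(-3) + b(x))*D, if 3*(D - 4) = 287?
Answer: -3289/30 ≈ -109.63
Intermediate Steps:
x = -23/9 (x = 23*(-1/9) = -23/9 ≈ -2.5556)
E = -1/2 (E = -1/8*2**2 = -1/8*4 = -1/2 ≈ -0.50000)
b(L) = -1/2
D = 299/3 (D = 4 + (1/3)*287 = 4 + 287/3 = 299/3 ≈ 99.667)
c(a) = a/5 (c(a) = a*(1/5) = a/5)
(c(-3) + b(x))*D = ((1/5)*(-3) - 1/2)*(299/3) = (-3/5 - 1/2)*(299/3) = -11/10*299/3 = -3289/30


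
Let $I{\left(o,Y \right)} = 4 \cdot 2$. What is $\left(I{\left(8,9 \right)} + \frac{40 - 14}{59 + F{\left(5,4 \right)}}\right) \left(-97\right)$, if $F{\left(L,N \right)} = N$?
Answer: $- \frac{51410}{63} \approx -816.03$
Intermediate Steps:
$I{\left(o,Y \right)} = 8$
$\left(I{\left(8,9 \right)} + \frac{40 - 14}{59 + F{\left(5,4 \right)}}\right) \left(-97\right) = \left(8 + \frac{40 - 14}{59 + 4}\right) \left(-97\right) = \left(8 + \frac{26}{63}\right) \left(-97\right) = \frac{530}{63} \left(-97\right) = - \frac{51410}{63}$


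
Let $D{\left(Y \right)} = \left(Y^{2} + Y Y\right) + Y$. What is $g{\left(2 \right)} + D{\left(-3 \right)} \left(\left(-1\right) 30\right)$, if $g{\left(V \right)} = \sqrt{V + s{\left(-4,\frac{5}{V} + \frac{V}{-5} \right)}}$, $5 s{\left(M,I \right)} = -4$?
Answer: $-450 + \frac{\sqrt{30}}{5} \approx -448.9$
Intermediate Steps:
$D{\left(Y \right)} = Y + 2 Y^{2}$ ($D{\left(Y \right)} = \left(Y^{2} + Y^{2}\right) + Y = 2 Y^{2} + Y = Y + 2 Y^{2}$)
$s{\left(M,I \right)} = - \frac{4}{5}$ ($s{\left(M,I \right)} = \frac{1}{5} \left(-4\right) = - \frac{4}{5}$)
$g{\left(V \right)} = \sqrt{- \frac{4}{5} + V}$ ($g{\left(V \right)} = \sqrt{V - \frac{4}{5}} = \sqrt{- \frac{4}{5} + V}$)
$g{\left(2 \right)} + D{\left(-3 \right)} \left(\left(-1\right) 30\right) = \frac{\sqrt{-20 + 25 \cdot 2}}{5} + - 3 \left(1 + 2 \left(-3\right)\right) \left(\left(-1\right) 30\right) = \frac{\sqrt{-20 + 50}}{5} + - 3 \left(1 - 6\right) \left(-30\right) = \frac{\sqrt{30}}{5} + \left(-3\right) \left(-5\right) \left(-30\right) = \frac{\sqrt{30}}{5} + 15 \left(-30\right) = \frac{\sqrt{30}}{5} - 450 = -450 + \frac{\sqrt{30}}{5}$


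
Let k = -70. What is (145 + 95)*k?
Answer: -16800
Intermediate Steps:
(145 + 95)*k = (145 + 95)*(-70) = 240*(-70) = -16800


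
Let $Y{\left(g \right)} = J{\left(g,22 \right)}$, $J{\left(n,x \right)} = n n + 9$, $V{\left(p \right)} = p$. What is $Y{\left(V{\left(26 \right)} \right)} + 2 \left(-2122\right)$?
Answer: $-3559$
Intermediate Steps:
$J{\left(n,x \right)} = 9 + n^{2}$ ($J{\left(n,x \right)} = n^{2} + 9 = 9 + n^{2}$)
$Y{\left(g \right)} = 9 + g^{2}$
$Y{\left(V{\left(26 \right)} \right)} + 2 \left(-2122\right) = \left(9 + 26^{2}\right) + 2 \left(-2122\right) = \left(9 + 676\right) - 4244 = 685 - 4244 = -3559$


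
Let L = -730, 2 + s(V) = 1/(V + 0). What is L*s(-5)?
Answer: 1606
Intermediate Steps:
s(V) = -2 + 1/V (s(V) = -2 + 1/(V + 0) = -2 + 1/V)
L*s(-5) = -730*(-2 + 1/(-5)) = -730*(-2 - 1/5) = -730*(-11/5) = 1606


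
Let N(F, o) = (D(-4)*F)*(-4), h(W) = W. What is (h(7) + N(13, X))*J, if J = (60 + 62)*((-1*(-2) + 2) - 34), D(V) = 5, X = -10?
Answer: 925980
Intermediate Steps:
N(F, o) = -20*F (N(F, o) = (5*F)*(-4) = -20*F)
J = -3660 (J = 122*((2 + 2) - 34) = 122*(4 - 34) = 122*(-30) = -3660)
(h(7) + N(13, X))*J = (7 - 20*13)*(-3660) = (7 - 260)*(-3660) = -253*(-3660) = 925980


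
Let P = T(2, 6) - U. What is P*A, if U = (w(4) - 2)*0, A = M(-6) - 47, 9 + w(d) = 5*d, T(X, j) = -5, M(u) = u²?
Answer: 55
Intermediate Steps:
w(d) = -9 + 5*d
A = -11 (A = (-6)² - 47 = 36 - 47 = -11)
U = 0 (U = ((-9 + 5*4) - 2)*0 = ((-9 + 20) - 2)*0 = (11 - 2)*0 = 9*0 = 0)
P = -5 (P = -5 - 1*0 = -5 + 0 = -5)
P*A = -5*(-11) = 55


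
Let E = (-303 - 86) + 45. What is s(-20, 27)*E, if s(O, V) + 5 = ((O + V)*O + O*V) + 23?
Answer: 227728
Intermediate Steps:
s(O, V) = 18 + O*V + O*(O + V) (s(O, V) = -5 + (((O + V)*O + O*V) + 23) = -5 + ((O*(O + V) + O*V) + 23) = -5 + ((O*V + O*(O + V)) + 23) = -5 + (23 + O*V + O*(O + V)) = 18 + O*V + O*(O + V))
E = -344 (E = -389 + 45 = -344)
s(-20, 27)*E = (18 + (-20)**2 + 2*(-20)*27)*(-344) = (18 + 400 - 1080)*(-344) = -662*(-344) = 227728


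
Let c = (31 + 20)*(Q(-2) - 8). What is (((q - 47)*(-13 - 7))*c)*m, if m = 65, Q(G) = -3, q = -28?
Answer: -54697500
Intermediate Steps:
c = -561 (c = (31 + 20)*(-3 - 8) = 51*(-11) = -561)
(((q - 47)*(-13 - 7))*c)*m = (((-28 - 47)*(-13 - 7))*(-561))*65 = (-75*(-20)*(-561))*65 = (1500*(-561))*65 = -841500*65 = -54697500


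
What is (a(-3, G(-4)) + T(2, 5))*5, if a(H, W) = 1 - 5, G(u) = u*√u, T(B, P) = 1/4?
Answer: -75/4 ≈ -18.750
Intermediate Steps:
T(B, P) = ¼
G(u) = u^(3/2)
a(H, W) = -4
(a(-3, G(-4)) + T(2, 5))*5 = (-4 + ¼)*5 = -15/4*5 = -75/4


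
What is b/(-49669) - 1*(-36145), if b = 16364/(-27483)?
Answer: 49339845291779/1365053127 ≈ 36145.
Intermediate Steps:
b = -16364/27483 (b = 16364*(-1/27483) = -16364/27483 ≈ -0.59542)
b/(-49669) - 1*(-36145) = -16364/27483/(-49669) - 1*(-36145) = -16364/27483*(-1/49669) + 36145 = 16364/1365053127 + 36145 = 49339845291779/1365053127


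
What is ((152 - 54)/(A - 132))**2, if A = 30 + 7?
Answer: 9604/9025 ≈ 1.0642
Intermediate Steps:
A = 37
((152 - 54)/(A - 132))**2 = ((152 - 54)/(37 - 132))**2 = (98/(-95))**2 = (98*(-1/95))**2 = (-98/95)**2 = 9604/9025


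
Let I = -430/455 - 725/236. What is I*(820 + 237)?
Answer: -13026921/3068 ≈ -4246.1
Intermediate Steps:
I = -86271/21476 (I = -430*1/455 - 725*1/236 = -86/91 - 725/236 = -86271/21476 ≈ -4.0171)
I*(820 + 237) = -86271*(820 + 237)/21476 = -86271/21476*1057 = -13026921/3068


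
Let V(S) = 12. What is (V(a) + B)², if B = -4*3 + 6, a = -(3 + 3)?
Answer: 36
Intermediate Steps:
a = -6 (a = -1*6 = -6)
B = -6 (B = -12 + 6 = -6)
(V(a) + B)² = (12 - 6)² = 6² = 36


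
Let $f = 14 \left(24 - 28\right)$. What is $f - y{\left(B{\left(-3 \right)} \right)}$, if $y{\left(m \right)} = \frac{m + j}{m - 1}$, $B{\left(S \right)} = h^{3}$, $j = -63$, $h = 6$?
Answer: $- \frac{12193}{215} \approx -56.712$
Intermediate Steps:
$B{\left(S \right)} = 216$ ($B{\left(S \right)} = 6^{3} = 216$)
$y{\left(m \right)} = \frac{-63 + m}{-1 + m}$ ($y{\left(m \right)} = \frac{m - 63}{m - 1} = \frac{-63 + m}{-1 + m}$)
$f = -56$ ($f = 14 \left(24 - 28\right) = 14 \left(-4\right) = -56$)
$f - y{\left(B{\left(-3 \right)} \right)} = -56 - \frac{-63 + 216}{-1 + 216} = -56 - \frac{1}{215} \cdot 153 = -56 - \frac{153}{215} = - \frac{12193}{215}$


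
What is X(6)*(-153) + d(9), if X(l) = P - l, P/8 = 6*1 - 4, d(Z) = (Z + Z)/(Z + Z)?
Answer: -1529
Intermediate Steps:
d(Z) = 1 (d(Z) = (2*Z)/((2*Z)) = (2*Z)*(1/(2*Z)) = 1)
P = 16 (P = 8*(6*1 - 4) = 8*(6 - 4) = 8*2 = 16)
X(l) = 16 - l
X(6)*(-153) + d(9) = (16 - 1*6)*(-153) + 1 = (16 - 6)*(-153) + 1 = 10*(-153) + 1 = -1530 + 1 = -1529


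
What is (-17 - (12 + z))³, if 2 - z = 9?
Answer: -10648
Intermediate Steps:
z = -7 (z = 2 - 1*9 = 2 - 9 = -7)
(-17 - (12 + z))³ = (-17 - (12 - 7))³ = (-17 - 1*5)³ = (-17 - 5)³ = (-22)³ = -10648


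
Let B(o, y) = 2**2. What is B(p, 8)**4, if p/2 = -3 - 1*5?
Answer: 256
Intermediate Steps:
p = -16 (p = 2*(-3 - 1*5) = 2*(-3 - 5) = 2*(-8) = -16)
B(o, y) = 4
B(p, 8)**4 = 4**4 = 256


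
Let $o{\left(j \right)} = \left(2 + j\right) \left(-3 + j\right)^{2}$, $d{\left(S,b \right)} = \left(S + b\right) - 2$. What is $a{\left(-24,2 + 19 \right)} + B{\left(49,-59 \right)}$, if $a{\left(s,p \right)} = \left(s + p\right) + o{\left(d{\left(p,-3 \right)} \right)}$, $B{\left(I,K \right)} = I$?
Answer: $3088$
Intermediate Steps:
$d{\left(S,b \right)} = -2 + S + b$
$o{\left(j \right)} = \left(-3 + j\right)^{2} \left(2 + j\right)$
$a{\left(s,p \right)} = p + s + \left(-8 + p\right)^{2} \left(-3 + p\right)$ ($a{\left(s,p \right)} = \left(s + p\right) + \left(-3 - \left(5 - p\right)\right)^{2} \left(2 - \left(5 - p\right)\right) = \left(p + s\right) + \left(-3 + \left(-5 + p\right)\right)^{2} \left(2 + \left(-5 + p\right)\right) = \left(p + s\right) + \left(-8 + p\right)^{2} \left(-3 + p\right) = p + s + \left(-8 + p\right)^{2} \left(-3 + p\right)$)
$a{\left(-24,2 + 19 \right)} + B{\left(49,-59 \right)} = \left(\left(2 + 19\right) - 24 + \left(-8 + \left(2 + 19\right)\right)^{2} \left(-3 + \left(2 + 19\right)\right)\right) + 49 = \left(21 - 24 + \left(-8 + 21\right)^{2} \left(-3 + 21\right)\right) + 49 = \left(21 - 24 + 13^{2} \cdot 18\right) + 49 = \left(21 - 24 + 169 \cdot 18\right) + 49 = \left(21 - 24 + 3042\right) + 49 = 3039 + 49 = 3088$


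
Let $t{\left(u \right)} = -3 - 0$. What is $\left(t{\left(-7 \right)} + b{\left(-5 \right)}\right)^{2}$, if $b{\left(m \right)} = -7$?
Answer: $100$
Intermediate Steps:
$t{\left(u \right)} = -3$ ($t{\left(u \right)} = -3 + 0 = -3$)
$\left(t{\left(-7 \right)} + b{\left(-5 \right)}\right)^{2} = \left(-3 - 7\right)^{2} = \left(-10\right)^{2} = 100$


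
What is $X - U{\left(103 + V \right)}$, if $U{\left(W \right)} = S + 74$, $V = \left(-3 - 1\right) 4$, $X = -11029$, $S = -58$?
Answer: $-11045$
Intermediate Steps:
$V = -16$ ($V = \left(-4\right) 4 = -16$)
$U{\left(W \right)} = 16$ ($U{\left(W \right)} = -58 + 74 = 16$)
$X - U{\left(103 + V \right)} = -11029 - 16 = -11045$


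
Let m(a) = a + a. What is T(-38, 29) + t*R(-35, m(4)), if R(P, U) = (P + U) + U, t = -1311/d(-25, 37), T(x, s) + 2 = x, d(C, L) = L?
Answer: 23429/37 ≈ 633.22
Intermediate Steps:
m(a) = 2*a
T(x, s) = -2 + x
t = -1311/37 ≈ -35.432
R(P, U) = P + 2*U
T(-38, 29) + t*R(-35, m(4)) = (-2 - 38) - 1311*(-35 + 2*(2*4))/37 = -40 - 1311*(-35 + 2*8)/37 = -40 - 1311*(-35 + 16)/37 = -40 - 1311/37*(-19) = -40 + 24909/37 = 23429/37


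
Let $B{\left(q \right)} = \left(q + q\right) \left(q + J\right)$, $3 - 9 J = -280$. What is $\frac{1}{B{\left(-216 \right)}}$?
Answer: $\frac{1}{79728} \approx 1.2543 \cdot 10^{-5}$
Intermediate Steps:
$J = \frac{283}{9}$ ($J = \frac{1}{3} - - \frac{280}{9} = \frac{1}{3} + \frac{280}{9} = \frac{283}{9} \approx 31.444$)
$B{\left(q \right)} = 2 q \left(\frac{283}{9} + q\right)$ ($B{\left(q \right)} = \left(q + q\right) \left(q + \frac{283}{9}\right) = 2 q \left(\frac{283}{9} + q\right)$)
$\frac{1}{B{\left(-216 \right)}} = \frac{1}{\frac{2}{9} \left(-216\right) \left(283 + 9 \left(-216\right)\right)} = \frac{1}{\frac{2}{9} \left(-216\right) \left(283 - 1944\right)} = \frac{1}{\frac{2}{9} \left(-216\right) \left(-1661\right)} = \frac{1}{79728}$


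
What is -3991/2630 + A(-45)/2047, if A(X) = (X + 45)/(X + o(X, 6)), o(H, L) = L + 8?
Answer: -3991/2630 ≈ -1.5175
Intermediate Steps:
o(H, L) = 8 + L
A(X) = (45 + X)/(14 + X) (A(X) = (X + 45)/(X + (8 + 6)) = (45 + X)/(X + 14) = (45 + X)/(14 + X))
-3991/2630 + A(-45)/2047 = -3991/2630 + ((45 - 45)/(14 - 45))/2047 = -3991*1/2630 + (0/(-31))*(1/2047) = -3991/2630 - 1/31*0*(1/2047) = -3991/2630 + 0*(1/2047) = -3991/2630 + 0 = -3991/2630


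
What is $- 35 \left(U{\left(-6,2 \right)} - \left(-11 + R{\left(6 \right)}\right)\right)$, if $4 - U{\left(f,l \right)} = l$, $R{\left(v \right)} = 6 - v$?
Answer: $-455$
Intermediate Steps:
$U{\left(f,l \right)} = 4 - l$
$- 35 \left(U{\left(-6,2 \right)} - \left(-11 + R{\left(6 \right)}\right)\right) = - 35 \left(\left(4 - 2\right) + \left(11 - \left(6 - 6\right)\right)\right) = - 35 \left(2 + \left(11 - 0\right)\right) = - 35 \left(2 + \left(11 + 0\right)\right) = - 35 \left(2 + 11\right) = \left(-35\right) 13 = -455$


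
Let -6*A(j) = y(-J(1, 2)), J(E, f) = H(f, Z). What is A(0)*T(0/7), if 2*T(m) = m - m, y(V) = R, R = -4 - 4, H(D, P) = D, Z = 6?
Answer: 0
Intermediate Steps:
J(E, f) = f
R = -8
y(V) = -8
A(j) = 4/3 (A(j) = -⅙*(-8) = 4/3)
T(m) = 0 (T(m) = (m - m)/2 = (½)*0 = 0)
A(0)*T(0/7) = (4/3)*0 = 0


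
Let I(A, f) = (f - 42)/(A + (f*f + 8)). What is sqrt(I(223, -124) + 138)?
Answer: 40*sqrt(21007022)/15607 ≈ 11.747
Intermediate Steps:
I(A, f) = (-42 + f)/(8 + A + f**2) (I(A, f) = (-42 + f)/(A + (f**2 + 8)) = (-42 + f)/(A + (8 + f**2)) = (-42 + f)/(8 + A + f**2))
sqrt(I(223, -124) + 138) = sqrt((-42 - 124)/(8 + 223 + (-124)**2) + 138) = sqrt(-166/(8 + 223 + 15376) + 138) = sqrt(-166/15607 + 138) = sqrt(2153600/15607) = 40*sqrt(21007022)/15607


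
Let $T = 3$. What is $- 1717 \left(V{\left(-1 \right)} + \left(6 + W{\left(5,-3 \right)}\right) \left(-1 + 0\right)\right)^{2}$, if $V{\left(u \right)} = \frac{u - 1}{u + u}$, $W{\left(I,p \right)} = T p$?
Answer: $-27472$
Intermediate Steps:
$W{\left(I,p \right)} = 3 p$
$V{\left(u \right)} = \frac{-1 + u}{2 u}$
$- 1717 \left(V{\left(-1 \right)} + \left(6 + W{\left(5,-3 \right)}\right) \left(-1 + 0\right)\right)^{2} = - 1717 \left(\frac{-1 - 1}{2 \left(-1\right)} + \left(6 + 3 \left(-3\right)\right) \left(-1 + 0\right)\right)^{2} = - 1717 \left(\frac{1}{2} \left(-1\right) \left(-2\right) + \left(6 - 9\right) \left(-1\right)\right)^{2} = - 1717 \left(1 - -3\right)^{2} = - 1717 \left(1 + 3\right)^{2} = - 1717 \cdot 4^{2} = \left(-1717\right) 16 = -27472$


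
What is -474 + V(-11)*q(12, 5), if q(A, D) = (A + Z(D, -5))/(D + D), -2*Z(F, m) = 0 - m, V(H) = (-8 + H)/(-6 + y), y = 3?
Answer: -28079/60 ≈ -467.98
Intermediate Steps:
V(H) = 8/3 - H/3 (V(H) = (-8 + H)/(-6 + 3) = (-8 + H)/(-3) = (-8 + H)*(-1/3) = 8/3 - H/3)
Z(F, m) = m/2 (Z(F, m) = -(0 - m)/2 = -(-1)*m/2 = m/2)
q(A, D) = (-5/2 + A)/(2*D) (q(A, D) = (A + (1/2)*(-5))/(D + D) = (A - 5/2)/((2*D)) = (-5/2 + A)*(1/(2*D)) = (-5/2 + A)/(2*D))
-474 + V(-11)*q(12, 5) = -474 + (8/3 - 1/3*(-11))*((1/4)*(-5 + 2*12)/5) = -474 + (8/3 + 11/3)*((1/4)*(1/5)*(-5 + 24)) = -474 + 19*((1/4)*(1/5)*19)/3 = -474 + (19/3)*(19/20) = -474 + 361/60 = -28079/60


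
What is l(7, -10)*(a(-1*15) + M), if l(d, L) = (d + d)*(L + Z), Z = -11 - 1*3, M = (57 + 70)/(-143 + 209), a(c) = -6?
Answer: 15064/11 ≈ 1369.5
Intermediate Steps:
M = 127/66 ≈ 1.9242
Z = -14 (Z = -11 - 3 = -14)
l(d, L) = 2*d*(-14 + L) (l(d, L) = (d + d)*(L - 14) = (2*d)*(-14 + L) = 2*d*(-14 + L))
l(7, -10)*(a(-1*15) + M) = (2*7*(-14 - 10))*(-6 + 127/66) = (2*7*(-24))*(-269/66) = -336*(-269/66) = 15064/11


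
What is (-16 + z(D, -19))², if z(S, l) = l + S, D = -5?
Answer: 1600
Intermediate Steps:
z(S, l) = S + l
(-16 + z(D, -19))² = (-16 + (-5 - 19))² = (-16 - 24)² = (-40)² = 1600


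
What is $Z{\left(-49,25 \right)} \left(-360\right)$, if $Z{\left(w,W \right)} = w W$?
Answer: $441000$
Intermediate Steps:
$Z{\left(w,W \right)} = W w$
$Z{\left(-49,25 \right)} \left(-360\right) = 25 \left(-49\right) \left(-360\right) = \left(-1225\right) \left(-360\right) = 441000$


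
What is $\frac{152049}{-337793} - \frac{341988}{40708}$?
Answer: $- \frac{30427690794}{3437719361} \approx -8.8511$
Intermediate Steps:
$\frac{152049}{-337793} - \frac{341988}{40708} = 152049 \left(- \frac{1}{337793}\right) - \frac{85497}{10177} = - \frac{152049}{337793} - \frac{85497}{10177} = - \frac{30427690794}{3437719361}$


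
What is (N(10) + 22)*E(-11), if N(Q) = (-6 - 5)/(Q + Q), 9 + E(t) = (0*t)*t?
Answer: -3861/20 ≈ -193.05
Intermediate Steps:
E(t) = -9 (E(t) = -9 + (0*t)*t = -9 + 0*t = -9 + 0 = -9)
N(Q) = -11/(2*Q) (N(Q) = -11*1/(2*Q) = -11/(2*Q))
(N(10) + 22)*E(-11) = (-11/2/10 + 22)*(-9) = (-11/2*1/10 + 22)*(-9) = (-11/20 + 22)*(-9) = (429/20)*(-9) = -3861/20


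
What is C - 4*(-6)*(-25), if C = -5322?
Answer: -5922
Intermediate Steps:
C - 4*(-6)*(-25) = -5322 - 4*(-6)*(-25) = -5322 - (-24)*(-25) = -5322 - 1*600 = -5322 - 600 = -5922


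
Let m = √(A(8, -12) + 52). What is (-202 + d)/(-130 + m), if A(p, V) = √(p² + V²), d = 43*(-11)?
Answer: 675/(130 - √(52 + 4*√13)) ≈ 5.5396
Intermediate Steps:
d = -473
A(p, V) = √(V² + p²)
m = √(52 + 4*√13) (m = √(√((-12)² + 8²) + 52) = √(√(144 + 64) + 52) = √(√208 + 52) = √(4*√13 + 52) = √(52 + 4*√13) ≈ 8.1500)
(-202 + d)/(-130 + m) = (-202 - 473)/(-130 + 2*√(13 + √13)) = -675/(-130 + 2*√(13 + √13))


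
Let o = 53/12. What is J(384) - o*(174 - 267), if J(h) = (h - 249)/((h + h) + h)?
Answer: 52591/128 ≈ 410.87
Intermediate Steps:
o = 53/12 (o = 53*(1/12) = 53/12 ≈ 4.4167)
J(h) = (-249 + h)/(3*h) (J(h) = (-249 + h)/(2*h + h) = (-249 + h)/((3*h)) = (-249 + h)*(1/(3*h)) = (-249 + h)/(3*h))
J(384) - o*(174 - 267) = (1/3)*(-249 + 384)/384 - 53*(174 - 267)/12 = (1/3)*(1/384)*135 - 53*(-93)/12 = 15/128 - 1*(-1643/4) = 15/128 + 1643/4 = 52591/128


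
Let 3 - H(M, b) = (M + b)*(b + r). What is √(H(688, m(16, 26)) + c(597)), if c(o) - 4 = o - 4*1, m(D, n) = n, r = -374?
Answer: 4*√15567 ≈ 499.07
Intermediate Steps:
H(M, b) = 3 - (-374 + b)*(M + b) (H(M, b) = 3 - (M + b)*(b - 374) = 3 - (M + b)*(-374 + b) = 3 - (-374 + b)*(M + b))
c(o) = o (c(o) = 4 + (o - 4*1) = 4 + (o - 4) = 4 + (-4 + o) = o)
√(H(688, m(16, 26)) + c(597)) = √((3 - 1*26² + 374*688 + 374*26 - 1*688*26) + 597) = √((3 - 1*676 + 257312 + 9724 - 17888) + 597) = √((3 - 676 + 257312 + 9724 - 17888) + 597) = √(248475 + 597) = √249072 = 4*√15567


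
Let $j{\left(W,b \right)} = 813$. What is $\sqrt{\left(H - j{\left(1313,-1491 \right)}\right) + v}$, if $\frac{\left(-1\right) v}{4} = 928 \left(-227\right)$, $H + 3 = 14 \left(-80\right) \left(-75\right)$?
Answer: $4 \sqrt{57863} \approx 962.19$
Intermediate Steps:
$H = 83997$ ($H = -3 + 14 \left(-80\right) \left(-75\right) = -3 - -84000 = -3 + 84000 = 83997$)
$v = 842624$ ($v = - 4 \cdot 928 \left(-227\right) = \left(-4\right) \left(-210656\right) = 842624$)
$\sqrt{\left(H - j{\left(1313,-1491 \right)}\right) + v} = \sqrt{\left(83997 - 813\right) + 842624} = \sqrt{83184 + 842624} = \sqrt{925808} = 4 \sqrt{57863}$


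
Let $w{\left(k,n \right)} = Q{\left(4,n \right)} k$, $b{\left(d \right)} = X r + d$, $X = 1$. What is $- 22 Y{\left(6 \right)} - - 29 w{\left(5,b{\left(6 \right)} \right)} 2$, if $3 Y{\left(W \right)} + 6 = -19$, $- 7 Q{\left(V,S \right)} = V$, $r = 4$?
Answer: $\frac{370}{21} \approx 17.619$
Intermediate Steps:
$Q{\left(V,S \right)} = - \frac{V}{7}$
$b{\left(d \right)} = 4 + d$ ($b{\left(d \right)} = 1 \cdot 4 + d = 4 + d$)
$Y{\left(W \right)} = - \frac{25}{3}$ ($Y{\left(W \right)} = -2 + \frac{1}{3} \left(-19\right) = -2 - \frac{19}{3} = - \frac{25}{3}$)
$w{\left(k,n \right)} = - \frac{4 k}{7}$ ($w{\left(k,n \right)} = \left(- \frac{1}{7}\right) 4 k = - \frac{4 k}{7}$)
$- 22 Y{\left(6 \right)} - - 29 w{\left(5,b{\left(6 \right)} \right)} 2 = \left(-22\right) \left(- \frac{25}{3}\right) - - 29 \left(\left(- \frac{4}{7}\right) 5\right) 2 = \frac{550}{3} - \left(-29\right) \left(- \frac{20}{7}\right) 2 = \frac{550}{3} - \frac{580}{7} \cdot 2 = \frac{550}{3} - \frac{1160}{7} = \frac{370}{21}$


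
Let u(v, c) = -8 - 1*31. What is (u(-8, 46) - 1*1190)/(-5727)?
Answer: 1229/5727 ≈ 0.21460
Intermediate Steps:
u(v, c) = -39 (u(v, c) = -8 - 31 = -39)
(u(-8, 46) - 1*1190)/(-5727) = (-39 - 1*1190)/(-5727) = (-39 - 1190)*(-1/5727) = -1229*(-1/5727) = 1229/5727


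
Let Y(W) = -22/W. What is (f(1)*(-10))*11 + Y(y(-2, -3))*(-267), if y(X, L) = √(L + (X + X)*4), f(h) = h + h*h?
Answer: -220 - 5874*I*√19/19 ≈ -220.0 - 1347.6*I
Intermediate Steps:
f(h) = h + h²
y(X, L) = √(L + 8*X) (y(X, L) = √(L + (2*X)*4) = √(L + 8*X))
(f(1)*(-10))*11 + Y(y(-2, -3))*(-267) = ((1*(1 + 1))*(-10))*11 - 22/√(-3 + 8*(-2))*(-267) = ((1*2)*(-10))*11 - 22/√(-3 - 16)*(-267) = (2*(-10))*11 - 22*(-I*√19/19)*(-267) = -20*11 - 22*(-I*√19/19)*(-267) = -220 - (-22)*I*√19/19*(-267) = -220 + (22*I*√19/19)*(-267) = -220 - 5874*I*√19/19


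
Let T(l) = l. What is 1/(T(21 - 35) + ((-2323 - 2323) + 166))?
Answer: -1/4494 ≈ -0.00022252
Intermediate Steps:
1/(T(21 - 35) + ((-2323 - 2323) + 166)) = 1/((21 - 35) + ((-2323 - 2323) + 166)) = 1/(-14 + (-4646 + 166)) = 1/(-14 - 4480) = 1/(-4494) = -1/4494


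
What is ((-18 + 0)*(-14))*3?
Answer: 756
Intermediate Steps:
((-18 + 0)*(-14))*3 = -18*(-14)*3 = 252*3 = 756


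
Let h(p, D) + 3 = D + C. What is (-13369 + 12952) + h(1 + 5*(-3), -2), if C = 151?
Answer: -271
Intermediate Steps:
h(p, D) = 148 + D (h(p, D) = -3 + (D + 151) = -3 + (151 + D) = 148 + D)
(-13369 + 12952) + h(1 + 5*(-3), -2) = (-13369 + 12952) + (148 - 2) = -417 + 146 = -271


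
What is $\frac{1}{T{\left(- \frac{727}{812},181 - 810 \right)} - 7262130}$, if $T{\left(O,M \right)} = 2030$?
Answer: $- \frac{1}{7260100} \approx -1.3774 \cdot 10^{-7}$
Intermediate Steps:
$\frac{1}{T{\left(- \frac{727}{812},181 - 810 \right)} - 7262130} = \frac{1}{2030 - 7262130} = \frac{1}{-7260100} = - \frac{1}{7260100}$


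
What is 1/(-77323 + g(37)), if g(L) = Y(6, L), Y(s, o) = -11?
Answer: -1/77334 ≈ -1.2931e-5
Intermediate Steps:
g(L) = -11
1/(-77323 + g(37)) = 1/(-77323 - 11) = 1/(-77334) = -1/77334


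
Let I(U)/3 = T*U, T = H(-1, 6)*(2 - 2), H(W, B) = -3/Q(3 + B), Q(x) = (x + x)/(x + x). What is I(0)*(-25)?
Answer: 0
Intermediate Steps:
Q(x) = 1 (Q(x) = (2*x)/((2*x)) = (2*x)*(1/(2*x)) = 1)
H(W, B) = -3 (H(W, B) = -3/1 = -3*1 = -3)
T = 0 (T = -3*(2 - 2) = -3*0 = 0)
I(U) = 0 (I(U) = 3*(0*U) = 3*0 = 0)
I(0)*(-25) = 0*(-25) = 0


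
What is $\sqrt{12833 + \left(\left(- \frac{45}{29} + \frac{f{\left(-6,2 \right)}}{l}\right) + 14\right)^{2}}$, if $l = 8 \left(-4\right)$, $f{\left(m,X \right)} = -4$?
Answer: $\frac{\sqrt{699232281}}{232} \approx 113.98$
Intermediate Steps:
$l = -32$
$\sqrt{12833 + \left(\left(- \frac{45}{29} + \frac{f{\left(-6,2 \right)}}{l}\right) + 14\right)^{2}} = \sqrt{12833 + \left(\left(- \frac{45}{29} - \frac{4}{-32}\right) + 14\right)^{2}} = \sqrt{12833 + \left(\left(\left(-45\right) \frac{1}{29} - - \frac{1}{8}\right) + 14\right)^{2}} = \sqrt{12833 + \left(\left(- \frac{45}{29} + \frac{1}{8}\right) + 14\right)^{2}} = \sqrt{12833 + \left(- \frac{331}{232} + 14\right)^{2}} = \sqrt{12833 + \left(\frac{2917}{232}\right)^{2}} = \sqrt{12833 + \frac{8508889}{53824}} = \sqrt{\frac{699232281}{53824}} = \frac{\sqrt{699232281}}{232}$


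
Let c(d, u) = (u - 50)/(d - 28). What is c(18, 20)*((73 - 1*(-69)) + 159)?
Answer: 903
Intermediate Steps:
c(d, u) = (-50 + u)/(-28 + d)
c(18, 20)*((73 - 1*(-69)) + 159) = ((-50 + 20)/(-28 + 18))*((73 - 1*(-69)) + 159) = (-30/(-10))*((73 + 69) + 159) = (-⅒*(-30))*(142 + 159) = 3*301 = 903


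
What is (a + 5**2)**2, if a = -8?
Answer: 289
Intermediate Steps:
(a + 5**2)**2 = (-8 + 5**2)**2 = (-8 + 25)**2 = 17**2 = 289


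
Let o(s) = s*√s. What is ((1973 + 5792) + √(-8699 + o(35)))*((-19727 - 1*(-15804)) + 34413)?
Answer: 236754850 + 30490*√(-8699 + 35*√35) ≈ 2.3675e+8 + 2.8097e+6*I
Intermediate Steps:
o(s) = s^(3/2)
((1973 + 5792) + √(-8699 + o(35)))*((-19727 - 1*(-15804)) + 34413) = ((1973 + 5792) + √(-8699 + 35^(3/2)))*((-19727 - 1*(-15804)) + 34413) = (7765 + √(-8699 + 35*√35))*((-19727 + 15804) + 34413) = (7765 + √(-8699 + 35*√35))*(-3923 + 34413) = (7765 + √(-8699 + 35*√35))*30490 = 236754850 + 30490*√(-8699 + 35*√35)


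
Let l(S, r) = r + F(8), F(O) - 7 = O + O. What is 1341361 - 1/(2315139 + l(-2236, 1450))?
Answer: 3107412988931/2316612 ≈ 1.3414e+6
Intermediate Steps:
F(O) = 7 + 2*O (F(O) = 7 + (O + O) = 7 + 2*O)
l(S, r) = 23 + r (l(S, r) = r + (7 + 2*8) = r + (7 + 16) = r + 23 = 23 + r)
1341361 - 1/(2315139 + l(-2236, 1450)) = 1341361 - 1/(2315139 + (23 + 1450)) = 1341361 - 1/(2315139 + 1473) = 1341361 - 1/2316612 = 3107412988931/2316612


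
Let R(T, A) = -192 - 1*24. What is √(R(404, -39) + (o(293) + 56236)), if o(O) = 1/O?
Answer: √4809261273/293 ≈ 236.69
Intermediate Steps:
R(T, A) = -216 (R(T, A) = -192 - 24 = -216)
√(R(404, -39) + (o(293) + 56236)) = √(-216 + (1/293 + 56236)) = √(-216 + 16477149/293) = √(16413861/293) = √4809261273/293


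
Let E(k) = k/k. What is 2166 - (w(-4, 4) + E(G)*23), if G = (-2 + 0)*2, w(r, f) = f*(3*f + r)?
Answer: 2111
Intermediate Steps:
w(r, f) = f*(r + 3*f)
G = -4 (G = -2*2 = -4)
E(k) = 1
2166 - (w(-4, 4) + E(G)*23) = 2166 - (4*(-4 + 3*4) + 1*23) = 2166 - (4*(-4 + 12) + 23) = 2166 - (4*8 + 23) = 2166 - (32 + 23) = 2166 - 1*55 = 2166 - 55 = 2111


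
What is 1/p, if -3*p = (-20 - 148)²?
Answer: -1/9408 ≈ -0.00010629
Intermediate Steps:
p = -9408 (p = -(-20 - 148)²/3 = -⅓*(-168)² = -⅓*28224 = -9408)
1/p = 1/(-9408) = -1/9408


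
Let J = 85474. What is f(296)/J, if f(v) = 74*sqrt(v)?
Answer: 74*sqrt(74)/42737 ≈ 0.014895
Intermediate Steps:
f(296)/J = (74*sqrt(296))/85474 = (74*(2*sqrt(74)))*(1/85474) = (148*sqrt(74))*(1/85474) = 74*sqrt(74)/42737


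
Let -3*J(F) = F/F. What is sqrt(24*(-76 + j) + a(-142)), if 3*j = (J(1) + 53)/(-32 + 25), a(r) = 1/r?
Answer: I*sqrt(16754894814)/2982 ≈ 43.407*I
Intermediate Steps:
J(F) = -1/3 (J(F) = -F/(3*F) = -1/3*1 = -1/3)
j = -158/63 (j = ((-1/3 + 53)/(-32 + 25))/3 = ((158/3)/(-7))/3 = ((158/3)*(-1/7))/3 = (1/3)*(-158/21) = -158/63 ≈ -2.5079)
sqrt(24*(-76 + j) + a(-142)) = sqrt(24*(-76 - 158/63) + 1/(-142)) = sqrt(24*(-4946/63) - 1/142) = sqrt(-39568/21 - 1/142) = sqrt(-5618677/2982) = I*sqrt(16754894814)/2982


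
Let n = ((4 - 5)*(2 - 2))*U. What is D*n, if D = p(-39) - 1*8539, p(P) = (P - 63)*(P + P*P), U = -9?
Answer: 0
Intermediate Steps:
p(P) = (-63 + P)*(P + P²)
D = -159703 (D = -39*(-63 + (-39)² - 62*(-39)) - 1*8539 = -39*(-63 + 1521 + 2418) - 8539 = -39*3876 - 8539 = -151164 - 8539 = -159703)
n = 0 (n = ((4 - 5)*(2 - 2))*(-9) = -1*0*(-9) = 0*(-9) = 0)
D*n = -159703*0 = 0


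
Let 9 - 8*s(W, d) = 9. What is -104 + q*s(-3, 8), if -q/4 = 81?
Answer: -104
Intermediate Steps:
q = -324 (q = -4*81 = -324)
s(W, d) = 0 (s(W, d) = 9/8 - 1/8*9 = 9/8 - 9/8 = 0)
-104 + q*s(-3, 8) = -104 - 324*0 = -104 + 0 = -104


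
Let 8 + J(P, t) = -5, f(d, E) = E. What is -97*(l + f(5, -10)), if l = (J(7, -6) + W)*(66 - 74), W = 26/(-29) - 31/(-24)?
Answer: -766591/87 ≈ -8811.4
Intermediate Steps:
W = 275/696 (W = 26*(-1/29) - 31*(-1/24) = -26/29 + 31/24 = 275/696 ≈ 0.39511)
J(P, t) = -13 (J(P, t) = -8 - 5 = -13)
l = 8773/87 (l = (-13 + 275/696)*(66 - 74) = -8773/696*(-8) = 8773/87 ≈ 100.84)
-97*(l + f(5, -10)) = -97*(8773/87 - 10) = -97*7903/87 = -766591/87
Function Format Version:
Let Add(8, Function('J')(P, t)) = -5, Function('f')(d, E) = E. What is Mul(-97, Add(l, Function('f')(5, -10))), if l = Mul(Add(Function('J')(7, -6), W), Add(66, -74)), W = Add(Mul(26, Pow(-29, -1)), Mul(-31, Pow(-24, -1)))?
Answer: Rational(-766591, 87) ≈ -8811.4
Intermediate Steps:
W = Rational(275, 696) (W = Add(Mul(26, Rational(-1, 29)), Mul(-31, Rational(-1, 24))) = Add(Rational(-26, 29), Rational(31, 24)) = Rational(275, 696) ≈ 0.39511)
Function('J')(P, t) = -13 (Function('J')(P, t) = Add(-8, -5) = -13)
l = Rational(8773, 87) (l = Mul(Add(-13, Rational(275, 696)), Add(66, -74)) = Mul(Rational(-8773, 696), -8) = Rational(8773, 87) ≈ 100.84)
Mul(-97, Add(l, Function('f')(5, -10))) = Mul(-97, Add(Rational(8773, 87), -10)) = Mul(-97, Rational(7903, 87)) = Rational(-766591, 87)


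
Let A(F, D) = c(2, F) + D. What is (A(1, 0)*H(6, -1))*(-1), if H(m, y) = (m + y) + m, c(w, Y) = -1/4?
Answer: 11/4 ≈ 2.7500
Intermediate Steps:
c(w, Y) = -¼ (c(w, Y) = -1*¼ = -¼)
H(m, y) = y + 2*m
A(F, D) = -¼ + D
(A(1, 0)*H(6, -1))*(-1) = ((-¼ + 0)*(-1 + 2*6))*(-1) = -(-1 + 12)/4*(-1) = -¼*11*(-1) = -11/4*(-1) = 11/4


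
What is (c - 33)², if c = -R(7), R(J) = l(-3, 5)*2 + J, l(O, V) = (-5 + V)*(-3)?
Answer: 1600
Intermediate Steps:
l(O, V) = 15 - 3*V
R(J) = J (R(J) = (15 - 3*5)*2 + J = (15 - 15)*2 + J = 0*2 + J = 0 + J = J)
c = -7 (c = -1*7 = -7)
(c - 33)² = (-7 - 33)² = (-40)² = 1600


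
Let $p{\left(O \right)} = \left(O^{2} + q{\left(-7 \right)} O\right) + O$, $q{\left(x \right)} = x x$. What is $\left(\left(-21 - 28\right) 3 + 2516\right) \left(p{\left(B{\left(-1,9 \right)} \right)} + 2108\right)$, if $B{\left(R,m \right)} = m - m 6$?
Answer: $4460827$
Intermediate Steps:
$B{\left(R,m \right)} = - 5 m$ ($B{\left(R,m \right)} = m - 6 m = - 5 m$)
$q{\left(x \right)} = x^{2}$
$p{\left(O \right)} = O^{2} + 50 O$ ($p{\left(O \right)} = \left(O^{2} + \left(-7\right)^{2} O\right) + O = \left(O^{2} + 49 O\right) + O = O^{2} + 50 O$)
$\left(\left(-21 - 28\right) 3 + 2516\right) \left(p{\left(B{\left(-1,9 \right)} \right)} + 2108\right) = \left(\left(-21 - 28\right) 3 + 2516\right) \left(\left(-5\right) 9 \left(50 - 45\right) + 2108\right) = \left(\left(-49\right) 3 + 2516\right) \left(- 45 \left(50 - 45\right) + 2108\right) = \left(-147 + 2516\right) \left(\left(-45\right) 5 + 2108\right) = 2369 \left(-225 + 2108\right) = 2369 \cdot 1883 = 4460827$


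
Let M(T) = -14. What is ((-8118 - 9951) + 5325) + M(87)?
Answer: -12758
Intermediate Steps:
((-8118 - 9951) + 5325) + M(87) = ((-8118 - 9951) + 5325) - 14 = (-18069 + 5325) - 14 = -12744 - 14 = -12758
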